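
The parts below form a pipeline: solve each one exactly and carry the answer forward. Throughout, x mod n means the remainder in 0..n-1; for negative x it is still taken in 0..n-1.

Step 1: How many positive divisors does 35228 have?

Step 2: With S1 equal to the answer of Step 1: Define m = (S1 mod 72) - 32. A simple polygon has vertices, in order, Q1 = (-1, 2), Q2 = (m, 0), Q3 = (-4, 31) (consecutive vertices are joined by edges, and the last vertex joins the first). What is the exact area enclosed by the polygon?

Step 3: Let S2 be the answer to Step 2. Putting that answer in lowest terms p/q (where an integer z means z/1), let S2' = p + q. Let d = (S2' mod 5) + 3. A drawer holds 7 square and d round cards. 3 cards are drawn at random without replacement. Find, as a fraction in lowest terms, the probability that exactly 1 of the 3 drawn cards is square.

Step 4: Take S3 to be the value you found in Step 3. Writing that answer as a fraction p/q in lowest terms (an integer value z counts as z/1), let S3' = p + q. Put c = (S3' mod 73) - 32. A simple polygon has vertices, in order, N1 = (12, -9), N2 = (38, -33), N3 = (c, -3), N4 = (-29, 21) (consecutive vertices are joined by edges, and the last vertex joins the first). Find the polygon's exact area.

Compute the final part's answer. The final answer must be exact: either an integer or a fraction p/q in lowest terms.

Step 1: 35228 = 2^2 * 8807; number of divisors = (2+1) * (1+1) = 6; answer 6
Step 2: S1 = 6; m = -26; cross terms: (-1*0 - -26*2)=52, (-26*31 - -4*0)=-806, (-4*2 - -1*31)=23; twice the area = |-731| = 731; area = 731/2; answer 731/2
Step 3: S2 = 731/2; threaded value p + q = 733; d = 6; total draws C(13,3) = 286; favorable C(7,1)*C(6,2) = 105; P = 105/286; answer 105/286
Step 4: S3 = 105/286; threaded value p + q = 391; c = -6; cross terms: (12*-33 - 38*-9)=-54, (38*-3 - -6*-33)=-312, (-6*21 - -29*-3)=-213, (-29*-9 - 12*21)=9; twice the area = |-570| = 570; area = 285; answer 285

285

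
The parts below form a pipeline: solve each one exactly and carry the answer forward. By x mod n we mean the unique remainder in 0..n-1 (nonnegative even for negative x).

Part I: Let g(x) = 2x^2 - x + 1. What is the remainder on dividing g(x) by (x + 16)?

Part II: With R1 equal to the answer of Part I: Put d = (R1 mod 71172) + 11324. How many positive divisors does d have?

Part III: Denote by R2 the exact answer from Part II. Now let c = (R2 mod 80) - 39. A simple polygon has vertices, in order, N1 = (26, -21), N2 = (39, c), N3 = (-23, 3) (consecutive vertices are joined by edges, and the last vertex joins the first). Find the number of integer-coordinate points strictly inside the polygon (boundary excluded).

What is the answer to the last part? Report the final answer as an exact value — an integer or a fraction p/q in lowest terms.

Part I: remainder = value at the root: 2*(-16)^2 - 1*(-16)^1 + 1 = (512) + (16) + (1) = 529; answer 529
Part II: R1 = 529; d = 11853; 11853 = 3^3 * 439; number of divisors = (3+1) * (1+1) = 8; answer 8
Part III: R2 = 8; c = -31; cross terms: (26*-31 - 39*-21)=13, (39*3 - -23*-31)=-596, (-23*-21 - 26*3)=405; twice the area = |-178| = 178; area = 89; boundary points = 1 + 2 + 1 = 4; strictly interior points = area - boundary/2 + 1 = 88; answer 88

88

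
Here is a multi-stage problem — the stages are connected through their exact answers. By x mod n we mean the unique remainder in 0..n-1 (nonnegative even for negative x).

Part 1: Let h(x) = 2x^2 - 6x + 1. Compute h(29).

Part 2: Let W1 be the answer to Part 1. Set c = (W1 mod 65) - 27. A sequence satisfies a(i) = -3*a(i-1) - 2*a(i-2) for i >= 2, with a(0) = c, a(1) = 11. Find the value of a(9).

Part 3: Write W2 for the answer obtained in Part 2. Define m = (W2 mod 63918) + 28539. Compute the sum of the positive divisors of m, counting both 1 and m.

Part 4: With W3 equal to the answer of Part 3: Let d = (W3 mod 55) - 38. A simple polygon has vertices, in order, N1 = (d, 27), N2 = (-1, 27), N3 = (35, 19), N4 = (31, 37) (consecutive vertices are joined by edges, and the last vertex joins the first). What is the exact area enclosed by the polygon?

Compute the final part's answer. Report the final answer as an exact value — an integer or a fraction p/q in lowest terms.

443

Part 1: 2*(29)^2 - 6*(29)^1 + 1 = (1682) + (-174) + (1) = 1509; answer 1509
Part 2: W1 = 1509; c = -13; a(2) = -3*(11) - 2*(-13) = -7; iterating: a(2)=-7, a(3)=-1, a(4)=17, a(5)=-49, a(6)=113, a(7)=-241, a(8)=497, a(9)=-1009; answer -1009
Part 3: W2 = -1009; m = 91448; 91448 = 2^3 * 7 * 23 * 71; sigma = (1 + 2 + 4 + 8) * (1 + 7) * (1 + 23) * (1 + 71) = 15 * 8 * 24 * 72 = 207360; answer 207360
Part 4: W3 = 207360; d = -28; cross terms: (-28*27 - -1*27)=-729, (-1*19 - 35*27)=-964, (35*37 - 31*19)=706, (31*27 - -28*37)=1873; twice the area = |886| = 886; area = 443; answer 443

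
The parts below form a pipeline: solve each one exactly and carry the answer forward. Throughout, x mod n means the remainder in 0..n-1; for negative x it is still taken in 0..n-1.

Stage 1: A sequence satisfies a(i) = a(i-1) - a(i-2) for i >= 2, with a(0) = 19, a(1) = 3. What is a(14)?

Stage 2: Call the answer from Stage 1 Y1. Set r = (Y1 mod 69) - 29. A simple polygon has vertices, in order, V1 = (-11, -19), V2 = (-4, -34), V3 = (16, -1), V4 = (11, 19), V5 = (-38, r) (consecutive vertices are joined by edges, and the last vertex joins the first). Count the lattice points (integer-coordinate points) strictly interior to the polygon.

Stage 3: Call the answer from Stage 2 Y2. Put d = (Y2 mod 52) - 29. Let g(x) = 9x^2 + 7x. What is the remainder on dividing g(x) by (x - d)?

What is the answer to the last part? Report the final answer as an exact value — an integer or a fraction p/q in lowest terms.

5902

Stage 1: a(2) = 1*(3) - 1*(19) = -16; iterating: a(2)=-16, a(3)=-19, a(4)=-3, a(5)=16, a(6)=19, a(7)=3, a(8)=-16, a(9)=-19, a(10)=-3, a(11)=16, a(12)=19, a(13)=3, a(14)=-16; answer -16
Stage 2: Y1 = -16; r = 24; cross terms: (-11*-34 - -4*-19)=298, (-4*-1 - 16*-34)=548, (16*19 - 11*-1)=315, (11*24 - -38*19)=986, (-38*-19 - -11*24)=986; twice the area = |3133| = 3133; area = 3133/2; boundary points = 1 + 1 + 5 + 1 + 1 = 9; strictly interior points = area - boundary/2 + 1 = 1563; answer 1563
Stage 3: Y2 = 1563; d = -26; remainder = value at the root: 9*(-26)^2 + 7*(-26)^1 = (6084) + (-182) = 5902; answer 5902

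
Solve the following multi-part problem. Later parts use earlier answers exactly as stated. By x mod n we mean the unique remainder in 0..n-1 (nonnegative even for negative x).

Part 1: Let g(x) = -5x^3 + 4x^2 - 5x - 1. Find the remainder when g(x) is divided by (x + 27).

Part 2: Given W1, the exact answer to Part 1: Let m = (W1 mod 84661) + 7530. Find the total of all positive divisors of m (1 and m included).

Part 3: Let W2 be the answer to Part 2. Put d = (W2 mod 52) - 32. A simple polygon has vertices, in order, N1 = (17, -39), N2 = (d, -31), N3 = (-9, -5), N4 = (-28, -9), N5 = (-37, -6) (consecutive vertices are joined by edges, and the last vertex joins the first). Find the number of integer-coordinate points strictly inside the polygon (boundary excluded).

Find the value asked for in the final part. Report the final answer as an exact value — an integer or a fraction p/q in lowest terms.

Part 1: remainder = value at the root: -5*(-27)^3 + 4*(-27)^2 - 5*(-27)^1 - 1 = (98415) + (2916) + (135) + (-1) = 101465; answer 101465
Part 2: W1 = 101465; m = 24334; 24334 = 2 * 23^3; sigma = (1 + 2) * (1 + 23 + 529 + 12167) = 3 * 12720 = 38160; answer 38160
Part 3: W2 = 38160; d = 12; cross terms: (17*-31 - 12*-39)=-59, (12*-5 - -9*-31)=-339, (-9*-9 - -28*-5)=-59, (-28*-6 - -37*-9)=-165, (-37*-39 - 17*-6)=1545; twice the area = |923| = 923; area = 923/2; boundary points = 1 + 1 + 1 + 3 + 3 = 9; strictly interior points = area - boundary/2 + 1 = 458; answer 458

458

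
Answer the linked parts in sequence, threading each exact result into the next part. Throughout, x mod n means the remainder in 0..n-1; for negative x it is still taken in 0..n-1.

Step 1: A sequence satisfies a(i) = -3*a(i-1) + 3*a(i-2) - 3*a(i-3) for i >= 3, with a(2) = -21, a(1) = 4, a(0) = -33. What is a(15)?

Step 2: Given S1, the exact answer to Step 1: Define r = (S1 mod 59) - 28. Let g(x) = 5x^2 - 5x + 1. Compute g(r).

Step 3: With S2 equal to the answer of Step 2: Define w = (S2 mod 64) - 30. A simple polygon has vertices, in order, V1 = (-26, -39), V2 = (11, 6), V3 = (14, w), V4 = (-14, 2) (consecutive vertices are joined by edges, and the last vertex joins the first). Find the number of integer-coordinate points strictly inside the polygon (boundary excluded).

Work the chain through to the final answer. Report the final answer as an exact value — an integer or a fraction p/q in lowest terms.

Step 1: a(3) = -3*(-21) + 3*(4) - 3*(-33) = 174; iterating: a(3)=174, a(4)=-597, a(5)=2376, a(6)=-9441, a(7)=37242, a(8)=-147177, a(9)=581580, a(10)=-2297997, a(11)=9080262, a(12)=-35879517, a(13)=141773328, a(14)=-560199321, a(15)=2213556498; answer 2213556498
Step 2: S1 = 2213556498; r = 16; 5*(16)^2 - 5*(16)^1 + 1 = (1280) + (-80) + (1) = 1201; answer 1201
Step 3: S2 = 1201; w = 19; cross terms: (-26*6 - 11*-39)=273, (11*19 - 14*6)=125, (14*2 - -14*19)=294, (-14*-39 - -26*2)=598; twice the area = |1290| = 1290; area = 645; boundary points = 1 + 1 + 1 + 1 = 4; strictly interior points = area - boundary/2 + 1 = 644; answer 644

644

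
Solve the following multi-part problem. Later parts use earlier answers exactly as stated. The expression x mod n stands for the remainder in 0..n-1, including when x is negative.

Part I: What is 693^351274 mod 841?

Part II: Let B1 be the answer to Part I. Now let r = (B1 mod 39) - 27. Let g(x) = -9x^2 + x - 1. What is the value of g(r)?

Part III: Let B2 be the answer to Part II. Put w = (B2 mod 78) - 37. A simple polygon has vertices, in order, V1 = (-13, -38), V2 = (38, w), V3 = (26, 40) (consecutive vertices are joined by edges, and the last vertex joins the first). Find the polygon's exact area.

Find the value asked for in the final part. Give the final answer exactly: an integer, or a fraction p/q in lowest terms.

1482

Part I: squarings mod 841: 693^1=693, 693^2=38, 693^4=603, 693^8=297, 693^16=745, 693^32=806, 693^64=384, 693^128=281, 693^256=748, 693^512=239, 693^1024=774, 693^2048=284, 693^4096=761, 693^8192=513, 693^16384=777, 693^32768=732, 693^65536=107, 693^131072=516, 693^262144=500; 693^351274 = 693^2 * 693^8 * 693^32 * 693^1024 * 693^2048 * 693^4096 * 693^16384 * 693^65536 * 693^262144 = 521 (mod 841); answer 521
Part II: B1 = 521; r = -13; -9*(-13)^2 + 1*(-13)^1 - 1 = (-1521) + (-13) + (-1) = -1535; answer -1535
Part III: B2 = -1535; w = -12; cross terms: (-13*-12 - 38*-38)=1600, (38*40 - 26*-12)=1832, (26*-38 - -13*40)=-468; twice the area = |2964| = 2964; area = 1482; answer 1482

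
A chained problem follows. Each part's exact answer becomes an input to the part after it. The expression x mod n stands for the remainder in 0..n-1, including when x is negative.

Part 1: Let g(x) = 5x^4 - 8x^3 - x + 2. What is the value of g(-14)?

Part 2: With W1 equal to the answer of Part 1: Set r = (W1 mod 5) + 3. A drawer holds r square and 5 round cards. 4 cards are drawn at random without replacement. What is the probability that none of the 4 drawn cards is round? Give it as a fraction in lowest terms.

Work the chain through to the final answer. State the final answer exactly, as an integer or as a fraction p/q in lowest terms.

1/22

Part 1: 5*(-14)^4 - 8*(-14)^3 - 1*(-14)^1 + 2 = (192080) + (21952) + (14) + (2) = 214048; answer 214048
Part 2: W1 = 214048; r = 6; total draws C(11,4) = 330; favorable C(6,4) = 15; P = 1/22; answer 1/22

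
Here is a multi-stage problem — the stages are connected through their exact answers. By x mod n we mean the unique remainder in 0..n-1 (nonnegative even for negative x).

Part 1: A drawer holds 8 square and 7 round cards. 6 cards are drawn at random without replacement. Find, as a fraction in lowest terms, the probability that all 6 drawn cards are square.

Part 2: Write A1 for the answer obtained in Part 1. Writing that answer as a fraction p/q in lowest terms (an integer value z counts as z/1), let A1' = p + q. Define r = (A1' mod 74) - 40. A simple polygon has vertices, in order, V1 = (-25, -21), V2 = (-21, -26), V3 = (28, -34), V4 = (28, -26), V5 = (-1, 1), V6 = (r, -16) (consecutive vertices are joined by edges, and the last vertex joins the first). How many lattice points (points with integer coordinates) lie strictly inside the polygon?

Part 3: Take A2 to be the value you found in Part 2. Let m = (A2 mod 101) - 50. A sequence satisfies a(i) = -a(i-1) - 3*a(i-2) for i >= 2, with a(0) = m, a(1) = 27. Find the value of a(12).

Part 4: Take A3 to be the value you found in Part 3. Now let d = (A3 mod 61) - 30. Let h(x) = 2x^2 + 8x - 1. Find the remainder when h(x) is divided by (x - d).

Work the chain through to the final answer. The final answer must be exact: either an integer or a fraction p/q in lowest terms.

713

Part 1: total draws C(15,6) = 5005; favorable C(8,6) = 28; P = 4/715; answer 4/715
Part 2: A1 = 4/715; threaded value p + q = 719; r = 13; cross terms: (-25*-26 - -21*-21)=209, (-21*-34 - 28*-26)=1442, (28*-26 - 28*-34)=224, (28*1 - -1*-26)=2, (-1*-16 - 13*1)=3, (13*-21 - -25*-16)=-673; twice the area = |1207| = 1207; area = 1207/2; boundary points = 1 + 1 + 8 + 1 + 1 + 1 = 13; strictly interior points = area - boundary/2 + 1 = 598; answer 598
Part 3: A2 = 598; m = 43; a(2) = -1*(27) - 3*(43) = -156; iterating: a(2)=-156, a(3)=75, a(4)=393, a(5)=-618, a(6)=-561, a(7)=2415, a(8)=-732, a(9)=-6513, a(10)=8709, a(11)=10830, a(12)=-36957; answer -36957
Part 4: A3 = -36957; d = -21; remainder = value at the root: 2*(-21)^2 + 8*(-21)^1 - 1 = (882) + (-168) + (-1) = 713; answer 713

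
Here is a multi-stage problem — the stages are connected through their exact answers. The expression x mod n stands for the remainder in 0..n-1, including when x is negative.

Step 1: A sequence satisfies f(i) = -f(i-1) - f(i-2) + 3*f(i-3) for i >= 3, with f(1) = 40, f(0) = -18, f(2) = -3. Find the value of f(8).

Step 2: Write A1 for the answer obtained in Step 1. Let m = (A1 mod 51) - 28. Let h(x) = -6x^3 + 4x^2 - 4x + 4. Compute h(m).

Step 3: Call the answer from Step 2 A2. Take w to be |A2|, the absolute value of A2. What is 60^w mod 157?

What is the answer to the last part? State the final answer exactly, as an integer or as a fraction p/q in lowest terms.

56

Step 1: f(3) = -1*(-3) - 1*(40) + 3*(-18) = -91; iterating: f(3)=-91, f(4)=214, f(5)=-132, f(6)=-355, f(7)=1129, f(8)=-1170; answer -1170
Step 2: A1 = -1170; m = -25; -6*(-25)^3 + 4*(-25)^2 - 4*(-25)^1 + 4 = (93750) + (2500) + (100) + (4) = 96354; answer 96354
Step 3: A2 = 96354; w = 96354; squarings mod 157: 60^1=60, 60^2=146, 60^4=121, 60^8=40, 60^16=30, 60^32=115, 60^64=37, 60^128=113, 60^256=52, 60^512=35, 60^1024=126, 60^2048=19, 60^4096=47, 60^8192=11, 60^16384=121, 60^32768=40, 60^65536=30; 60^96354 = 60^2 * 60^32 * 60^64 * 60^2048 * 60^4096 * 60^8192 * 60^16384 * 60^65536 = 56 (mod 157); answer 56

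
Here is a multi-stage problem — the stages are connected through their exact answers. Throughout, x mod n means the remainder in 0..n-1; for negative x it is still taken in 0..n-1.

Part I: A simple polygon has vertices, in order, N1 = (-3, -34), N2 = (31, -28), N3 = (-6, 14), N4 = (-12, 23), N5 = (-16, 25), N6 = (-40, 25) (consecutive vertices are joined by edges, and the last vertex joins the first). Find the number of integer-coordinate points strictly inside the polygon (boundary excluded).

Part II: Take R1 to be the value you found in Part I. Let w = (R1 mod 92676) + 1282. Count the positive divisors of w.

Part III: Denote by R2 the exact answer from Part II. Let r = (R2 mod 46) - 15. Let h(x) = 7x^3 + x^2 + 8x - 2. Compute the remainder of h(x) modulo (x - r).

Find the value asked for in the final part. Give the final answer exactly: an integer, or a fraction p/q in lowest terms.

Part I: cross terms: (-3*-28 - 31*-34)=1138, (31*14 - -6*-28)=266, (-6*23 - -12*14)=30, (-12*25 - -16*23)=68, (-16*25 - -40*25)=600, (-40*-34 - -3*25)=1435; twice the area = |3537| = 3537; area = 3537/2; boundary points = 2 + 1 + 3 + 2 + 24 + 1 = 33; strictly interior points = area - boundary/2 + 1 = 1753; answer 1753
Part II: R1 = 1753; w = 3035; 3035 = 5 * 607; number of divisors = (1+1) * (1+1) = 4; answer 4
Part III: R2 = 4; r = -11; remainder = value at the root: 7*(-11)^3 + 1*(-11)^2 + 8*(-11)^1 - 2 = (-9317) + (121) + (-88) + (-2) = -9286; answer -9286

-9286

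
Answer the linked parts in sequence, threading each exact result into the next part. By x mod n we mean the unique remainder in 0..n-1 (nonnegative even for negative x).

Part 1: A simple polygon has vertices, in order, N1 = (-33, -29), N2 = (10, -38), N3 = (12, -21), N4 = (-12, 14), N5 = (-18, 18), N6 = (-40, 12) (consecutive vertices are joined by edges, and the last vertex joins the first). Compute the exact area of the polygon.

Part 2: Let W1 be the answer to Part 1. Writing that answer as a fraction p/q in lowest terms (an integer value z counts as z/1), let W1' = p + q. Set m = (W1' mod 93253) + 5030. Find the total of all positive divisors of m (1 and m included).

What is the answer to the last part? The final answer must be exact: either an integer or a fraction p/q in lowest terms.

Part 1: cross terms: (-33*-38 - 10*-29)=1544, (10*-21 - 12*-38)=246, (12*14 - -12*-21)=-84, (-12*18 - -18*14)=36, (-18*12 - -40*18)=504, (-40*-29 - -33*12)=1556; twice the area = |3802| = 3802; area = 1901; answer 1901
Part 2: W1 = 1901; threaded value p + q = 1902; m = 6932; 6932 = 2^2 * 1733; sigma = (1 + 2 + 4) * (1 + 1733) = 7 * 1734 = 12138; answer 12138

12138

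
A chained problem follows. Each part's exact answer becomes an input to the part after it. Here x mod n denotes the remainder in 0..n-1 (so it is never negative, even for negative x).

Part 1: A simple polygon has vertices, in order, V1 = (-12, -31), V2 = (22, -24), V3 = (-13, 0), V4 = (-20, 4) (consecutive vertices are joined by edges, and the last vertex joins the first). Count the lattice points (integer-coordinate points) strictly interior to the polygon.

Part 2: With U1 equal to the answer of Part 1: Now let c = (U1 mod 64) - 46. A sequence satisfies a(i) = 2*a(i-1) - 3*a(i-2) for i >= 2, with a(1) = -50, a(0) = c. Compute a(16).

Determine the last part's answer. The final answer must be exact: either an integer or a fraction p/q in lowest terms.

Part 1: cross terms: (-12*-24 - 22*-31)=970, (22*0 - -13*-24)=-312, (-13*4 - -20*0)=-52, (-20*-31 - -12*4)=668; twice the area = |1274| = 1274; area = 637; boundary points = 1 + 1 + 1 + 1 = 4; strictly interior points = area - boundary/2 + 1 = 636; answer 636
Part 2: U1 = 636; c = 14; a(2) = 2*(-50) - 3*(14) = -142; iterating: a(2)=-142, a(3)=-134, a(4)=158, a(5)=718, a(6)=962, a(7)=-230, a(8)=-3346, a(9)=-6002, a(10)=-1966, a(11)=14074, a(12)=34046, a(13)=25870, a(14)=-50398, a(15)=-178406, a(16)=-205618; answer -205618

-205618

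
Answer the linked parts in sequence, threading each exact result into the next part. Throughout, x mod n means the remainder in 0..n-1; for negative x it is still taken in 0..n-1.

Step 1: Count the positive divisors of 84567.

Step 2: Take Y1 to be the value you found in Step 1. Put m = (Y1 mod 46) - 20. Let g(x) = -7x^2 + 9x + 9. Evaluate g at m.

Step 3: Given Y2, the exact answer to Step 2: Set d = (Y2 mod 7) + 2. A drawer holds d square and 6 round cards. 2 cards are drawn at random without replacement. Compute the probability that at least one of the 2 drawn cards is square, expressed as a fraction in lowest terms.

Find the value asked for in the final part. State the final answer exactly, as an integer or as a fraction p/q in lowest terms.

76/91

Step 1: 84567 = 3 * 7 * 4027; number of divisors = (1+1) * (1+1) * (1+1) = 8; answer 8
Step 2: Y1 = 8; m = -12; -7*(-12)^2 + 9*(-12)^1 + 9 = (-1008) + (-108) + (9) = -1107; answer -1107
Step 3: Y2 = -1107; d = 8; total draws C(14,2) = 91; complement C(6,2) = 15; favorable 91 - 15 = 76; P = 76/91; answer 76/91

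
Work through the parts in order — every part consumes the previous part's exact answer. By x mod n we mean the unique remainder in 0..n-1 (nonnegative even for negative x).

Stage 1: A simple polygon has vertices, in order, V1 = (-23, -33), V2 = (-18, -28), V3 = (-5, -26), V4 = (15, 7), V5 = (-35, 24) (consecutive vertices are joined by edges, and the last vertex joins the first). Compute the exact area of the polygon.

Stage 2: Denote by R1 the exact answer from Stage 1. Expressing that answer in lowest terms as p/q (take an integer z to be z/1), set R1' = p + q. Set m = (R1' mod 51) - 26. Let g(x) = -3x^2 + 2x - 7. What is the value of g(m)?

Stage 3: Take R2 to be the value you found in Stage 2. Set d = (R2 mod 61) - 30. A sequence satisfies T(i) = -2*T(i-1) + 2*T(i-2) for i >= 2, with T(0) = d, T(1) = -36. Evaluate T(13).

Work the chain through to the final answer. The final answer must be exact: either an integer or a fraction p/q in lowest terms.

-3112704

Stage 1: cross terms: (-23*-28 - -18*-33)=50, (-18*-26 - -5*-28)=328, (-5*7 - 15*-26)=355, (15*24 - -35*7)=605, (-35*-33 - -23*24)=1707; twice the area = |3045| = 3045; area = 3045/2; answer 3045/2
Stage 2: R1 = 3045/2; threaded value p + q = 3047; m = 12; -3*(12)^2 + 2*(12)^1 - 7 = (-432) + (24) + (-7) = -415; answer -415
Stage 3: R2 = -415; d = -18; T(2) = -2*(-36) + 2*(-18) = 36; iterating: T(2)=36, T(3)=-144, T(4)=360, T(5)=-1008, T(6)=2736, T(7)=-7488, T(8)=20448, T(9)=-55872, T(10)=152640, T(11)=-417024, T(12)=1139328, T(13)=-3112704; answer -3112704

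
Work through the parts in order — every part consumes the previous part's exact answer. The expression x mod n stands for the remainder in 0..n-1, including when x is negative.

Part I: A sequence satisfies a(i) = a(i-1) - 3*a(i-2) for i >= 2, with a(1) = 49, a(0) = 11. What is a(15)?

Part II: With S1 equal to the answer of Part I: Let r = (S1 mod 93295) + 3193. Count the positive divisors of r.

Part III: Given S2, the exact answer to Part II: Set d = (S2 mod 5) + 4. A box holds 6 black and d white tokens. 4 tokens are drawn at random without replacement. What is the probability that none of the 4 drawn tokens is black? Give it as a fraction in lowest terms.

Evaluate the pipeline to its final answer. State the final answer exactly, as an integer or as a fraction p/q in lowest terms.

7/143

Part I: a(2) = 1*(49) - 3*(11) = 16; iterating: a(2)=16, a(3)=-131, a(4)=-179, a(5)=214, a(6)=751, a(7)=109, a(8)=-2144, a(9)=-2471, a(10)=3961, a(11)=11374, a(12)=-509, a(13)=-34631, a(14)=-33104, a(15)=70789; answer 70789
Part II: S1 = 70789; r = 73982; 73982 = 2 * 71 * 521; number of divisors = (1+1) * (1+1) * (1+1) = 8; answer 8
Part III: S2 = 8; d = 7; total draws C(13,4) = 715; favorable C(7,4) = 35; P = 7/143; answer 7/143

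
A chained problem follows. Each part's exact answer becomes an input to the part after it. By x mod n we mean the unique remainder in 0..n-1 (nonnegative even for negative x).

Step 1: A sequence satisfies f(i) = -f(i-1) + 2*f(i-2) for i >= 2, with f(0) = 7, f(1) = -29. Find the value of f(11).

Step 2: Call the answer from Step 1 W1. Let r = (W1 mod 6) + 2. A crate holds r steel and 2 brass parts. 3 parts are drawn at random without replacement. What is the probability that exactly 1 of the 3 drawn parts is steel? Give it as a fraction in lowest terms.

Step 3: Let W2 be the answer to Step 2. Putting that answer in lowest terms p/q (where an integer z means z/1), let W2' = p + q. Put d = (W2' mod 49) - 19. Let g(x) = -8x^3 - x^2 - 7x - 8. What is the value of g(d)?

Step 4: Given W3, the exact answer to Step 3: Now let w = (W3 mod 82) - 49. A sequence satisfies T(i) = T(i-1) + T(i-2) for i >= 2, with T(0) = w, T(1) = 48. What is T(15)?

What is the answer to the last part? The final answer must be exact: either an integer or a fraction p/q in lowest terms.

12315

Step 1: f(2) = -1*(-29) + 2*(7) = 43; iterating: f(2)=43, f(3)=-101, f(4)=187, f(5)=-389, f(6)=763, f(7)=-1541, f(8)=3067, f(9)=-6149, f(10)=12283, f(11)=-24581; answer -24581
Step 2: W1 = -24581; r = 3; total draws C(5,3) = 10; favorable C(3,1)*C(2,2) = 3; P = 3/10; answer 3/10
Step 3: W2 = 3/10; threaded value p + q = 13; d = -6; -8*(-6)^3 - 1*(-6)^2 - 7*(-6)^1 - 8 = (1728) + (-36) + (42) + (-8) = 1726; answer 1726
Step 4: W3 = 1726; w = -45; T(2) = 1*(48) + 1*(-45) = 3; iterating: T(2)=3, T(3)=51, T(4)=54, T(5)=105, T(6)=159, T(7)=264, T(8)=423, T(9)=687, T(10)=1110, T(11)=1797, T(12)=2907, T(13)=4704, T(14)=7611, T(15)=12315; answer 12315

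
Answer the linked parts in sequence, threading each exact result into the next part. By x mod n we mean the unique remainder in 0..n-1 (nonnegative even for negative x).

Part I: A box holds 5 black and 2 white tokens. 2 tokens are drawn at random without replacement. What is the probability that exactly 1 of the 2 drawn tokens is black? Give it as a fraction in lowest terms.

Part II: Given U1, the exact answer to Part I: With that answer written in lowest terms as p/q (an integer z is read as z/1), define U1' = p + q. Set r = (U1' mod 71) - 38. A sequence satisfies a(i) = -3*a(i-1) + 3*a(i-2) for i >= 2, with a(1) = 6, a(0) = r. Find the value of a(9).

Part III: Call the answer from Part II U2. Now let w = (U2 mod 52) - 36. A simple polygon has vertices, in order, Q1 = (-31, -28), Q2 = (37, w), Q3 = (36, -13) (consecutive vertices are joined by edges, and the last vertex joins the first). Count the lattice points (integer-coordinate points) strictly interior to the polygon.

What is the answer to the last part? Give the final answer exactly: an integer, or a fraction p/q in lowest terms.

Part I: total draws C(7,2) = 21; favorable C(5,1)*C(2,1) = 10; P = 10/21; answer 10/21
Part II: U1 = 10/21; threaded value p + q = 31; r = -7; a(2) = -3*(6) + 3*(-7) = -39; iterating: a(2)=-39, a(3)=135, a(4)=-522, a(5)=1971, a(6)=-7479, a(7)=28350, a(8)=-107487, a(9)=407511; answer 407511
Part III: U2 = 407511; w = 3; cross terms: (-31*3 - 37*-28)=943, (37*-13 - 36*3)=-589, (36*-28 - -31*-13)=-1411; twice the area = |-1057| = 1057; area = 1057/2; boundary points = 1 + 1 + 1 = 3; strictly interior points = area - boundary/2 + 1 = 528; answer 528

528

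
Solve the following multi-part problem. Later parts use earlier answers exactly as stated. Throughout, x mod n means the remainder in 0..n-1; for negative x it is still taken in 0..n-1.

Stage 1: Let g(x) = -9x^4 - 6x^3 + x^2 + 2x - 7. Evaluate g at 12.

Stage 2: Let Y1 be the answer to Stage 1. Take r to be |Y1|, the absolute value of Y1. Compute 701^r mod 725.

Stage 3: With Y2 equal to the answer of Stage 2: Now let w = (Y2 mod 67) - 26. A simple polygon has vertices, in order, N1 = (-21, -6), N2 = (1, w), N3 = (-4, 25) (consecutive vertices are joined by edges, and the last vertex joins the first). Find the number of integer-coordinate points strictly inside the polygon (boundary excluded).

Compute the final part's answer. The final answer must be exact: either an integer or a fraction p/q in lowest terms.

75

Stage 1: -9*(12)^4 - 6*(12)^3 + 1*(12)^2 + 2*(12)^1 - 7 = (-186624) + (-10368) + (144) + (24) + (-7) = -196831; answer -196831
Stage 2: Y1 = -196831; r = 196831; squarings mod 725: 701^1=701, 701^2=576, 701^4=451, 701^8=401, 701^16=576, 701^32=451, 701^64=401, 701^128=576, 701^256=451, 701^512=401, 701^1024=576, 701^2048=451, 701^4096=401, 701^8192=576, 701^16384=451, 701^32768=401, 701^65536=576, 701^131072=451; 701^196831 = 701^1 * 701^2 * 701^4 * 701^8 * 701^16 * 701^64 * 701^128 * 701^65536 * 701^131072 = 51 (mod 725); answer 51
Stage 3: Y2 = 51; w = 25; cross terms: (-21*25 - 1*-6)=-519, (1*25 - -4*25)=125, (-4*-6 - -21*25)=549; twice the area = |155| = 155; area = 155/2; boundary points = 1 + 5 + 1 = 7; strictly interior points = area - boundary/2 + 1 = 75; answer 75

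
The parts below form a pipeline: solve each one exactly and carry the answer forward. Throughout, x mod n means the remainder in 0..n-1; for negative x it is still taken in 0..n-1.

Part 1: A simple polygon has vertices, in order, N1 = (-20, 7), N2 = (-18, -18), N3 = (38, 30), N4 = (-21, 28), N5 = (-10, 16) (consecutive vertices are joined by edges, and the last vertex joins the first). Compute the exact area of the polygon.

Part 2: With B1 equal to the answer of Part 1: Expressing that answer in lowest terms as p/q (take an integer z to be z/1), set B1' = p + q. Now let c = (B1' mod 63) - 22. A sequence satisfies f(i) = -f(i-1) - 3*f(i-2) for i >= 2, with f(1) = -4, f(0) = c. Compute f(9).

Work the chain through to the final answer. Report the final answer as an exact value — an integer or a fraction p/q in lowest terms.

Part 1: cross terms: (-20*-18 - -18*7)=486, (-18*30 - 38*-18)=144, (38*28 - -21*30)=1694, (-21*16 - -10*28)=-56, (-10*7 - -20*16)=250; twice the area = |2518| = 2518; area = 1259; answer 1259
Part 2: B1 = 1259; threaded value p + q = 1260; c = -22; f(2) = -1*(-4) - 3*(-22) = 70; iterating: f(2)=70, f(3)=-58, f(4)=-152, f(5)=326, f(6)=130, f(7)=-1108, f(8)=718, f(9)=2606; answer 2606

2606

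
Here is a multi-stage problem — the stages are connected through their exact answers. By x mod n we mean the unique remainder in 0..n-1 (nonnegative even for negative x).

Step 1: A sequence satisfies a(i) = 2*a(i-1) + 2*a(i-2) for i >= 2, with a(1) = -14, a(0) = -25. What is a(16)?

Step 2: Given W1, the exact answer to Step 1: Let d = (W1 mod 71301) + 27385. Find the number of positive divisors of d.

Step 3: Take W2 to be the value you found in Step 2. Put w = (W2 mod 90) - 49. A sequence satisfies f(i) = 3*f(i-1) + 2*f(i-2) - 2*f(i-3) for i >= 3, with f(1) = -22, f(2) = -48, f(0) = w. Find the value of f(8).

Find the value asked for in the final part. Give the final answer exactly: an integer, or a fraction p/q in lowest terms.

Step 1: a(2) = 2*(-14) + 2*(-25) = -78; iterating: a(2)=-78, a(3)=-184, a(4)=-524, a(5)=-1416, a(6)=-3880, a(7)=-10592, a(8)=-28944, a(9)=-79072, a(10)=-216032, a(11)=-590208, a(12)=-1612480, a(13)=-4405376, a(14)=-12035712, a(15)=-32882176, a(16)=-89835776; answer -89835776
Step 2: W1 = -89835776; d = 30869; 30869 is prime, so its only divisors are 1 and 30869; count = 2; answer 2
Step 3: W2 = 2; w = -47; f(3) = 3*(-48) + 2*(-22) - 2*(-47) = -94; iterating: f(3)=-94, f(4)=-334, f(5)=-1094, f(6)=-3762, f(7)=-12806, f(8)=-43754; answer -43754

-43754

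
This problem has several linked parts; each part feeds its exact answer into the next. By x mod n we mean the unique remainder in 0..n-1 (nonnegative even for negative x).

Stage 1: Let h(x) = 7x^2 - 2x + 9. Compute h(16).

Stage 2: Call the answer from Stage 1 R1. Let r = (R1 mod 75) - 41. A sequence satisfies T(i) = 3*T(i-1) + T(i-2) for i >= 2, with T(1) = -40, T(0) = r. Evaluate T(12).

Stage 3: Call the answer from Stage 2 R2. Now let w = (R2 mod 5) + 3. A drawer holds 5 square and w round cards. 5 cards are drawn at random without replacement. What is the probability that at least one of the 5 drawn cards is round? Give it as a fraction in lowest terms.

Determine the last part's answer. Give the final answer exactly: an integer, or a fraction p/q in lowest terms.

Stage 1: 7*(16)^2 - 2*(16)^1 + 9 = (1792) + (-32) + (9) = 1769; answer 1769
Stage 2: R1 = 1769; r = 3; T(2) = 3*(-40) + 1*(3) = -117; iterating: T(2)=-117, T(3)=-391, T(4)=-1290, T(5)=-4261, T(6)=-14073, T(7)=-46480, T(8)=-153513, T(9)=-507019, T(10)=-1674570, T(11)=-5530729, T(12)=-18266757; answer -18266757
Stage 3: R2 = -18266757; w = 6; total draws C(11,5) = 462; complement C(5,5) = 1; favorable 462 - 1 = 461; P = 461/462; answer 461/462

461/462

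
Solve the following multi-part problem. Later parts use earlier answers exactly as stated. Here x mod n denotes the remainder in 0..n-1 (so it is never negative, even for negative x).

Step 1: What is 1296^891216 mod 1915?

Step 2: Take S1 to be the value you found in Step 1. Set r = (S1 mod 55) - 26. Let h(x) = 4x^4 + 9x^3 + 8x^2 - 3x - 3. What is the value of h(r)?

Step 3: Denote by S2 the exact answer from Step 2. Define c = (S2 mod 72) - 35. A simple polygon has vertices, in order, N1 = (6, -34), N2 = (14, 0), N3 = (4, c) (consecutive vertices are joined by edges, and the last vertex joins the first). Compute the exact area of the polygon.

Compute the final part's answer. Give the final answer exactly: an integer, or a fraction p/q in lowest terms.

162

Step 1: squarings mod 1915: 1296^1=1296, 1296^2=161, 1296^4=1026, 1296^8=1341, 1296^16=96, 1296^32=1556, 1296^64=576, 1296^128=481, 1296^256=1561, 1296^512=841, 1296^1024=646, 1296^2048=1761, 1296^4096=736, 1296^8192=1666, 1296^16384=721, 1296^32768=876, 1296^65536=1376, 1296^131072=1356, 1296^262144=336, 1296^524288=1826; 1296^891216 = 1296^16 * 1296^64 * 1296^256 * 1296^2048 * 1296^4096 * 1296^32768 * 1296^65536 * 1296^262144 * 1296^524288 = 1421 (mod 1915); answer 1421
Step 2: S1 = 1421; r = 20; 4*(20)^4 + 9*(20)^3 + 8*(20)^2 - 3*(20)^1 - 3 = (640000) + (72000) + (3200) + (-60) + (-3) = 715137; answer 715137
Step 3: S2 = 715137; c = -2; cross terms: (6*0 - 14*-34)=476, (14*-2 - 4*0)=-28, (4*-34 - 6*-2)=-124; twice the area = |324| = 324; area = 162; answer 162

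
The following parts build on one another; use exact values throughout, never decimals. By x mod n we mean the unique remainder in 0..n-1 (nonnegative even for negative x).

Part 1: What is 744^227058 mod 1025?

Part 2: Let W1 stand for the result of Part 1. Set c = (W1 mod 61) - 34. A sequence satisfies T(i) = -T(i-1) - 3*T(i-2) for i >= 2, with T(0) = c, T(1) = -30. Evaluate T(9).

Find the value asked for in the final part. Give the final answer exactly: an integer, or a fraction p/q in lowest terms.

4005

Part 1: squarings mod 1025: 744^1=744, 744^2=36, 744^4=271, 744^8=666, 744^16=756, 744^32=611, 744^64=221, 744^128=666, 744^256=756, 744^512=611, 744^1024=221, 744^2048=666, 744^4096=756, 744^8192=611, 744^16384=221, 744^32768=666, 744^65536=756, 744^131072=611; 744^227058 = 744^2 * 744^16 * 744^32 * 744^64 * 744^128 * 744^512 * 744^1024 * 744^4096 * 744^8192 * 744^16384 * 744^65536 * 744^131072 = 566 (mod 1025); answer 566
Part 2: W1 = 566; c = -17; T(2) = -1*(-30) - 3*(-17) = 81; iterating: T(2)=81, T(3)=9, T(4)=-252, T(5)=225, T(6)=531, T(7)=-1206, T(8)=-387, T(9)=4005; answer 4005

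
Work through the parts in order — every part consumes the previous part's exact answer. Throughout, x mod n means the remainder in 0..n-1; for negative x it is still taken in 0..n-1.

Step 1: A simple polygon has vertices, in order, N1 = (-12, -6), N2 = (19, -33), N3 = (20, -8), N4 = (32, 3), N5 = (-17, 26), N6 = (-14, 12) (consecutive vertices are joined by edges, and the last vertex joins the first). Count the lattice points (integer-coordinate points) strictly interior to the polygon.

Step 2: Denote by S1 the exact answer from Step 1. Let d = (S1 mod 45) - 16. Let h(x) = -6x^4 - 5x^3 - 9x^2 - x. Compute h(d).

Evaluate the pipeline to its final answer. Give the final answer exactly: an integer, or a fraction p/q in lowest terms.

-2064984

Step 1: cross terms: (-12*-33 - 19*-6)=510, (19*-8 - 20*-33)=508, (20*3 - 32*-8)=316, (32*26 - -17*3)=883, (-17*12 - -14*26)=160, (-14*-6 - -12*12)=228; twice the area = |2605| = 2605; area = 2605/2; boundary points = 1 + 1 + 1 + 1 + 1 + 2 = 7; strictly interior points = area - boundary/2 + 1 = 1300; answer 1300
Step 2: S1 = 1300; d = 24; -6*(24)^4 - 5*(24)^3 - 9*(24)^2 - 1*(24)^1 = (-1990656) + (-69120) + (-5184) + (-24) = -2064984; answer -2064984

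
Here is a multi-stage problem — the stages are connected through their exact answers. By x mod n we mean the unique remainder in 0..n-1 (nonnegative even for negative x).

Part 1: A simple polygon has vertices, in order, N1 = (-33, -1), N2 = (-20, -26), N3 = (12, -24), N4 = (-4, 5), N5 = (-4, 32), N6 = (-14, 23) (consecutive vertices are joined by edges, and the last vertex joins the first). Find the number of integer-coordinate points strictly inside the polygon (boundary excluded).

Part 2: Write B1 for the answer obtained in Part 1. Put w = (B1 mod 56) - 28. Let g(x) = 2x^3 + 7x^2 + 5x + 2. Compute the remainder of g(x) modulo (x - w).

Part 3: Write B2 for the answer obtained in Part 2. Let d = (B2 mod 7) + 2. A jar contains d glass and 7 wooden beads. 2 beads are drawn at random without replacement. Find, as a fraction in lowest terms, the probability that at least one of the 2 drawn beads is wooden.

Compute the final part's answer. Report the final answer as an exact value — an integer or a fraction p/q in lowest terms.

Part 1: cross terms: (-33*-26 - -20*-1)=838, (-20*-24 - 12*-26)=792, (12*5 - -4*-24)=-36, (-4*32 - -4*5)=-108, (-4*23 - -14*32)=356, (-14*-1 - -33*23)=773; twice the area = |2615| = 2615; area = 2615/2; boundary points = 1 + 2 + 1 + 27 + 1 + 1 = 33; strictly interior points = area - boundary/2 + 1 = 1292; answer 1292
Part 2: B1 = 1292; w = -24; remainder = value at the root: 2*(-24)^3 + 7*(-24)^2 + 5*(-24)^1 + 2 = (-27648) + (4032) + (-120) + (2) = -23734; answer -23734
Part 3: B2 = -23734; d = 5; total draws C(12,2) = 66; complement C(5,2) = 10; favorable 66 - 10 = 56; P = 28/33; answer 28/33

28/33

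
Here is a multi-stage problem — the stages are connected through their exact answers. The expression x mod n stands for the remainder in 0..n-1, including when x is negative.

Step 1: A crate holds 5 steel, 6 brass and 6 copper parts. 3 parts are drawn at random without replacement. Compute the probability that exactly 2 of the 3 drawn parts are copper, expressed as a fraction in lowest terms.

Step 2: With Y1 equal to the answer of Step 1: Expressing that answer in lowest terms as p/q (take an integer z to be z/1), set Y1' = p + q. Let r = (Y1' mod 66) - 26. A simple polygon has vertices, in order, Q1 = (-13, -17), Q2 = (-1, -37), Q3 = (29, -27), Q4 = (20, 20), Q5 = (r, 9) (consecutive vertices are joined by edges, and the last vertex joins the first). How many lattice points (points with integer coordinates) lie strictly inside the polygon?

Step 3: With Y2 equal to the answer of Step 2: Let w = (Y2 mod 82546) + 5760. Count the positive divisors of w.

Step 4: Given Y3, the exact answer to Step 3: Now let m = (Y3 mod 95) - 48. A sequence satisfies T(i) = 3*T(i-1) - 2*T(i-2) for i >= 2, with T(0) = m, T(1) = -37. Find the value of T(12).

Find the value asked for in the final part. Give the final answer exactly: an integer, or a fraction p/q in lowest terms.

36809

Step 1: total draws C(17,3) = 680; favorable C(6,2)*C(11,1) = 165; P = 33/136; answer 33/136
Step 2: Y1 = 33/136; threaded value p + q = 169; r = 11; cross terms: (-13*-37 - -1*-17)=464, (-1*-27 - 29*-37)=1100, (29*20 - 20*-27)=1120, (20*9 - 11*20)=-40, (11*-17 - -13*9)=-70; twice the area = |2574| = 2574; area = 1287; boundary points = 4 + 10 + 1 + 1 + 2 = 18; strictly interior points = area - boundary/2 + 1 = 1279; answer 1279
Step 3: Y2 = 1279; w = 7039; 7039 is prime, so its only divisors are 1 and 7039; count = 2; answer 2
Step 4: Y3 = 2; m = -46; T(2) = 3*(-37) - 2*(-46) = -19; iterating: T(2)=-19, T(3)=17, T(4)=89, T(5)=233, T(6)=521, T(7)=1097, T(8)=2249, T(9)=4553, T(10)=9161, T(11)=18377, T(12)=36809; answer 36809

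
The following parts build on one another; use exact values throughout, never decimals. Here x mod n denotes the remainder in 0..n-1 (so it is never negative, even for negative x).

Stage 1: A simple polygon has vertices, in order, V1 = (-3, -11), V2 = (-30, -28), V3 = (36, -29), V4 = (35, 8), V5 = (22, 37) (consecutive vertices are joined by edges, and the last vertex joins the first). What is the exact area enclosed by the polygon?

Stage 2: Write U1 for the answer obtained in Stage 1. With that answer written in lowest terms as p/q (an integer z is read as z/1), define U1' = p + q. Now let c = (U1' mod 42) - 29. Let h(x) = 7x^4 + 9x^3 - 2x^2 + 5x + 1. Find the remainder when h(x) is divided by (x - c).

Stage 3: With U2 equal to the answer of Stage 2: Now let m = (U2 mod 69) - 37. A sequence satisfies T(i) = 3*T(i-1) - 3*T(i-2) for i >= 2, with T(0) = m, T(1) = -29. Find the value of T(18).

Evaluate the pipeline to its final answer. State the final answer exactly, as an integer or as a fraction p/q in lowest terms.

Stage 1: cross terms: (-3*-28 - -30*-11)=-246, (-30*-29 - 36*-28)=1878, (36*8 - 35*-29)=1303, (35*37 - 22*8)=1119, (22*-11 - -3*37)=-131; twice the area = |3923| = 3923; area = 3923/2; answer 3923/2
Stage 2: U1 = 3923/2; threaded value p + q = 3925; c = -10; remainder = value at the root: 7*(-10)^4 + 9*(-10)^3 - 2*(-10)^2 + 5*(-10)^1 + 1 = (70000) + (-9000) + (-200) + (-50) + (1) = 60751; answer 60751
Stage 3: U2 = 60751; m = -6; T(2) = 3*(-29) - 3*(-6) = -69; iterating: T(2)=-69, T(3)=-120, T(4)=-153, T(5)=-99, T(6)=162, T(7)=783, T(8)=1863, T(9)=3240, T(10)=4131, T(11)=2673, T(12)=-4374, T(13)=-21141, T(14)=-50301, T(15)=-87480, T(16)=-111537, T(17)=-72171, T(18)=118098; answer 118098

118098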